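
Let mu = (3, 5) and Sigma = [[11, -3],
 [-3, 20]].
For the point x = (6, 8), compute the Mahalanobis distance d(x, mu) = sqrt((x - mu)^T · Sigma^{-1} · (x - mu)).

Step 1 — centre the observation: (x - mu) = (3, 3).

Step 2 — invert Sigma. det(Sigma) = 11·20 - (-3)² = 211.
  Sigma^{-1} = (1/det) · [[d, -b], [-b, a]] = [[0.0948, 0.0142],
 [0.0142, 0.0521]].

Step 3 — form the quadratic (x - mu)^T · Sigma^{-1} · (x - mu):
  Sigma^{-1} · (x - mu) = (0.327, 0.1991).
  (x - mu)^T · [Sigma^{-1} · (x - mu)] = (3)·(0.327) + (3)·(0.1991) = 1.5782.

Step 4 — take square root: d = √(1.5782) ≈ 1.2563.

d(x, mu) = √(1.5782) ≈ 1.2563


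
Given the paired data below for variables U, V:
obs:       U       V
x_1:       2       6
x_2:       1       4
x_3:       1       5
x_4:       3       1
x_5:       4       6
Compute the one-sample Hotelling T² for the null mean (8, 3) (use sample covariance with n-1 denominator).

Step 1 — sample mean vector:
  mean(U) = (2 + 1 + 1 + 3 + 4) / 5 = 11/5 = 2.2
  mean(V) = (6 + 4 + 5 + 1 + 6) / 5 = 22/5 = 4.4
  x̄ = (2.2, 4.4),  deviation x̄ - mu_0 = (2.2, 4.4) - (8, 3) = (-5.8, 1.4).

Step 2 — sample covariance matrix, S[i,j] = (1/(n-1)) · Σ_k (x_{k,i} - mean_i) · (x_{k,j} - mean_j), divisor n-1 = 4:
  S[U,U] = ((-0.2)·(-0.2) + (-1.2)·(-1.2) + (-1.2)·(-1.2) + (0.8)·(0.8) + (1.8)·(1.8)) / 4 = 6.8/4 = 1.7
  S[U,V] = ((-0.2)·(1.6) + (-1.2)·(-0.4) + (-1.2)·(0.6) + (0.8)·(-3.4) + (1.8)·(1.6)) / 4 = -0.4/4 = -0.1
  S[V,V] = ((1.6)·(1.6) + (-0.4)·(-0.4) + (0.6)·(0.6) + (-3.4)·(-3.4) + (1.6)·(1.6)) / 4 = 17.2/4 = 4.3
  S = [[1.7, -0.1],
 [-0.1, 4.3]].

Step 3 — invert S. det(S) = 1.7·4.3 - (-0.1)² = 7.3.
  S^{-1} = (1/det) · [[d, -b], [-b, a]] = [[0.589, 0.0137],
 [0.0137, 0.2329]].

Step 4 — quadratic form (x̄ - mu_0)^T · S^{-1} · (x̄ - mu_0):
  S^{-1} · (x̄ - mu_0) = (-3.3973, 0.2466),
  (x̄ - mu_0)^T · [...] = (-5.8)·(-3.3973) + (1.4)·(0.2466) = 20.0493.

Step 5 — scale by n: T² = 5 · 20.0493 = 100.2466.

T² ≈ 100.2466


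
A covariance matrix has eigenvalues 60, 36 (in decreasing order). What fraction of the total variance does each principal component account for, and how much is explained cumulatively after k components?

Step 1 — total variance = trace(Sigma) = Σ λ_i = 60 + 36 = 96.

Step 2 — fraction explained by component i = λ_i / Σ λ:
  PC1: 60/96 = 0.625
  PC2: 36/96 = 0.375

Step 3 — cumulative fraction after k components = (λ_1 + ... + λ_k) / Σ λ:
  k = 1: 60/96 = 0.625
  k = 2: (60 + 36)/96 = 96/96 = 1

Summary (fraction, with percent):

explained: PC1 0.625 (62.5%), PC2 0.375 (37.5%);  cumulative: 0.625, 1


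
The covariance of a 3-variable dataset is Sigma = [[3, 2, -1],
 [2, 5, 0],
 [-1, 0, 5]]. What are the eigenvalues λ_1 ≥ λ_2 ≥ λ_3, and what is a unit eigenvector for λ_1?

Step 1 — characteristic polynomial p(λ) = det(λI - Sigma) = λ³ - tr·λ² + c_1·λ - det, where tr = trace, c_1 = sum of the principal 2×2 minors, det = det(Sigma):
  tr = 3 + 5 + 5 = 13,
  c_1 = (3·5 - (2)²) + (3·5 - (-1)²) + (5·5 - (0)²) = 11 + 14 + 25 = 50,
  det = 3·(5·5 - (0)²) - (2)·((2)·5 - (0)·(-1)) + (-1)·((2)·(0) - 5·(-1)) = 3·(25) - (2)·(10) + (-1)·(5) = 50.
  So p(λ) = λ³ - 13λ² + 50λ - 50.
Step 2 — look for an integer root (rational root theorem: any rational root is an integer divisor of 50). Testing λ = 5:
  p(5) = 125 - 325 + 250 - 50 = 0  ✓
  Dividing out (λ - 5): p(λ) = (λ - 5)(λ² - 8λ + 10).
Step 3 — remaining eigenvalues from the quadratic λ² - 8λ + 10 = 0:
  Δ = 8² - 4·10 = 64 - 40 = 24,  λ = (8 ± √24)/2 = (8 ± 4.899)/2 ≈ 6.4495 or 1.5505.
  Sorted: λ_1 = 6.4495,  λ_2 = 5,  λ_3 = 1.5505  (check: sum = 13 = tr ✓).

Step 4 — unit eigenvector for λ_1 ≈ 6.4495: v spans the null space of (Sigma - λ_1 I), whose rows are
  r_1 = (-3.4495, 2, -1),  r_2 = (2, -1.4495, 0),  r_3 = (-1, 0, -1.4495).
  v is orthogonal to every row, so take v ∝ r_1 × r_2 = ((2)·(0) - (-1)·(-1.4495), (-1)·(2) - (-3.4495)·(0), (-3.4495)·(-1.4495) - (2)·(2)) ≈ (-1.4495, -2, 1).
  Rescale (multiply by -1 so the first nonzero entry is positive): u = (1.4495, 2, -1).
  ||u|| = √((1.4495)² + (2)² + (-1)²) = √(7.101) ≈ 2.6648,  v_1 = u/||u|| ≈ (0.5439, 0.7505, -0.3753) (||v_1|| = 1).

λ_1 = 6.4495,  λ_2 = 5,  λ_3 = 1.5505;  v_1 ≈ (0.5439, 0.7505, -0.3753)


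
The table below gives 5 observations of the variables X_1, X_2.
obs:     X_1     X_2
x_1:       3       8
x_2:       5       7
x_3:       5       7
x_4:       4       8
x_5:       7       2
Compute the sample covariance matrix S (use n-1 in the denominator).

Step 1 — column means:
  mean(X_1) = (3 + 5 + 5 + 4 + 7) / 5 = 24/5 = 4.8
  mean(X_2) = (8 + 7 + 7 + 8 + 2) / 5 = 32/5 = 6.4

Step 2 — sample covariance S[i,j] = (1/(n-1)) · Σ_k (x_{k,i} - mean_i) · (x_{k,j} - mean_j), with n-1 = 4.
  S[X_1,X_1] = ((-1.8)·(-1.8) + (0.2)·(0.2) + (0.2)·(0.2) + (-0.8)·(-0.8) + (2.2)·(2.2)) / 4 = 8.8/4 = 2.2
  S[X_1,X_2] = ((-1.8)·(1.6) + (0.2)·(0.6) + (0.2)·(0.6) + (-0.8)·(1.6) + (2.2)·(-4.4)) / 4 = -13.6/4 = -3.4
  S[X_2,X_2] = ((1.6)·(1.6) + (0.6)·(0.6) + (0.6)·(0.6) + (1.6)·(1.6) + (-4.4)·(-4.4)) / 4 = 25.2/4 = 6.3

S is symmetric (S[j,i] = S[i,j]). Assembling:

S = [[2.2, -3.4],
 [-3.4, 6.3]]


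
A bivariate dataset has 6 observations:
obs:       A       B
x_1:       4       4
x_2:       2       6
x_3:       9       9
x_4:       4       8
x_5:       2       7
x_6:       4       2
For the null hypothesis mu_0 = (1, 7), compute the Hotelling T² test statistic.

Step 1 — sample mean vector:
  mean(A) = (4 + 2 + 9 + 4 + 2 + 4) / 6 = 25/6 = 4.1667
  mean(B) = (4 + 6 + 9 + 8 + 7 + 2) / 6 = 36/6 = 6
  x̄ = (4.1667, 6),  deviation x̄ - mu_0 = (4.1667, 6) - (1, 7) = (3.1667, -1).

Step 2 — sample covariance matrix, S[i,j] = (1/(n-1)) · Σ_k (x_{k,i} - mean_i) · (x_{k,j} - mean_j), divisor n-1 = 5:
  S[A,A] = ((-0.1667)·(-0.1667) + (-2.1667)·(-2.1667) + (4.8333)·(4.8333) + (-0.1667)·(-0.1667) + (-2.1667)·(-2.1667) + (-0.1667)·(-0.1667)) / 5 = 32.8333/5 = 6.5667
  S[A,B] = ((-0.1667)·(-2) + (-2.1667)·(0) + (4.8333)·(3) + (-0.1667)·(2) + (-2.1667)·(1) + (-0.1667)·(-4)) / 5 = 13/5 = 2.6
  S[B,B] = ((-2)·(-2) + (0)·(0) + (3)·(3) + (2)·(2) + (1)·(1) + (-4)·(-4)) / 5 = 34/5 = 6.8
  S = [[6.5667, 2.6],
 [2.6, 6.8]].

Step 3 — invert S. det(S) = 6.5667·6.8 - (2.6)² = 37.8933.
  S^{-1} = (1/det) · [[d, -b], [-b, a]] = [[0.1795, -0.0686],
 [-0.0686, 0.1733]].

Step 4 — quadratic form (x̄ - mu_0)^T · S^{-1} · (x̄ - mu_0):
  S^{-1} · (x̄ - mu_0) = (0.6369, -0.3906),
  (x̄ - mu_0)^T · [...] = (3.1667)·(0.6369) + (-1)·(-0.3906) = 2.4073.

Step 5 — scale by n: T² = 6 · 2.4073 = 14.4441.

T² ≈ 14.4441


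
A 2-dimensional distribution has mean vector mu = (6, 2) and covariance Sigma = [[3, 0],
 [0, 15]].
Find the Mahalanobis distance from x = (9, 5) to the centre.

Step 1 — centre the observation: (x - mu) = (3, 3).

Step 2 — invert Sigma. det(Sigma) = 3·15 - (0)² = 45.
  Sigma^{-1} = (1/det) · [[d, -b], [-b, a]] = [[0.3333, 0],
 [0, 0.0667]].

Step 3 — form the quadratic (x - mu)^T · Sigma^{-1} · (x - mu):
  Sigma^{-1} · (x - mu) = (1, 0.2).
  (x - mu)^T · [Sigma^{-1} · (x - mu)] = (3)·(1) + (3)·(0.2) = 3.6.

Step 4 — take square root: d = √(3.6) ≈ 1.8974.

d(x, mu) = √(3.6) ≈ 1.8974


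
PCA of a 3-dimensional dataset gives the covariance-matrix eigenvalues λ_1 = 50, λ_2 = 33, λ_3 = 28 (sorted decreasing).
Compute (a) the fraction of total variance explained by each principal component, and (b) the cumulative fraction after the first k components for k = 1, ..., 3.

Step 1 — total variance = trace(Sigma) = Σ λ_i = 50 + 33 + 28 = 111.

Step 2 — fraction explained by component i = λ_i / Σ λ:
  PC1: 50/111 = 0.4505
  PC2: 33/111 = 0.2973
  PC3: 28/111 = 0.2523

Step 3 — cumulative fraction after k components = (λ_1 + ... + λ_k) / Σ λ:
  k = 1: 50/111 = 0.4505
  k = 2: (50 + 33)/111 = 83/111 = 0.7477
  k = 3: (50 + 33 + 28)/111 = 111/111 = 1

Summary (fraction, with percent):

explained: PC1 0.4505 (45.05%), PC2 0.2973 (29.73%), PC3 0.2523 (25.23%);  cumulative: 0.4505, 0.7477, 1


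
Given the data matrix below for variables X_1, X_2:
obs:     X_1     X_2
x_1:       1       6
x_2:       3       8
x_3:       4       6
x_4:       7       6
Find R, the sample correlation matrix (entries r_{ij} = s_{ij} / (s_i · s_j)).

Step 1 — column means:
  mean(X_1) = (1 + 3 + 4 + 7) / 4 = 15/4 = 3.75
  mean(X_2) = (6 + 8 + 6 + 6) / 4 = 26/4 = 6.5

Step 2 — sample variances and covariances s[i,j] = (1/(n-1)) · Σ_k (x_{k,i} - mean_i) · (x_{k,j} - mean_j), with n-1 = 3:
  s[X_1,X_1] = ((-2.75)·(-2.75) + (-0.75)·(-0.75) + (0.25)·(0.25) + (3.25)·(3.25)) / 3 = 18.75/3 = 6.25
  s[X_1,X_2] = ((-2.75)·(-0.5) + (-0.75)·(1.5) + (0.25)·(-0.5) + (3.25)·(-0.5)) / 3 = -1.5/3 = -0.5
  s[X_2,X_2] = ((-0.5)·(-0.5) + (1.5)·(1.5) + (-0.5)·(-0.5) + (-0.5)·(-0.5)) / 3 = 3/3 = 1
  Sample standard deviations s_i = √(s[i,i]):
  s(X_1) = √(6.25) = 2.5
  s(X_2) = √(1) = 1

Step 3 — r_{ij} = s_{ij} / (s_i · s_j):
  r[X_1,X_1] = 1 (diagonal).
  r[X_1,X_2] = -0.5 / (2.5 · 1) = -0.5 / 2.5 = -0.2
  r[X_2,X_2] = 1 (diagonal).

R is symmetric with unit diagonal. Assembling:

R = [[1, -0.2],
 [-0.2, 1]]


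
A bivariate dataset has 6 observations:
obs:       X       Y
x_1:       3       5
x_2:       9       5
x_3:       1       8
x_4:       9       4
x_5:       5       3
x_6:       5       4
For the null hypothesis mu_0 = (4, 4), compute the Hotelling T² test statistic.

Step 1 — sample mean vector:
  mean(X) = (3 + 9 + 1 + 9 + 5 + 5) / 6 = 32/6 = 5.3333
  mean(Y) = (5 + 5 + 8 + 4 + 3 + 4) / 6 = 29/6 = 4.8333
  x̄ = (5.3333, 4.8333),  deviation x̄ - mu_0 = (5.3333, 4.8333) - (4, 4) = (1.3333, 0.8333).

Step 2 — sample covariance matrix, S[i,j] = (1/(n-1)) · Σ_k (x_{k,i} - mean_i) · (x_{k,j} - mean_j), divisor n-1 = 5:
  S[X,X] = ((-2.3333)·(-2.3333) + (3.6667)·(3.6667) + (-4.3333)·(-4.3333) + (3.6667)·(3.6667) + (-0.3333)·(-0.3333) + (-0.3333)·(-0.3333)) / 5 = 51.3333/5 = 10.2667
  S[X,Y] = ((-2.3333)·(0.1667) + (3.6667)·(0.1667) + (-4.3333)·(3.1667) + (3.6667)·(-0.8333) + (-0.3333)·(-1.8333) + (-0.3333)·(-0.8333)) / 5 = -15.6667/5 = -3.1333
  S[Y,Y] = ((0.1667)·(0.1667) + (0.1667)·(0.1667) + (3.1667)·(3.1667) + (-0.8333)·(-0.8333) + (-1.8333)·(-1.8333) + (-0.8333)·(-0.8333)) / 5 = 14.8333/5 = 2.9667
  S = [[10.2667, -3.1333],
 [-3.1333, 2.9667]].

Step 3 — invert S. det(S) = 10.2667·2.9667 - (-3.1333)² = 20.64.
  S^{-1} = (1/det) · [[d, -b], [-b, a]] = [[0.1437, 0.1518],
 [0.1518, 0.4974]].

Step 4 — quadratic form (x̄ - mu_0)^T · S^{-1} · (x̄ - mu_0):
  S^{-1} · (x̄ - mu_0) = (0.3182, 0.6169),
  (x̄ - mu_0)^T · [...] = (1.3333)·(0.3182) + (0.8333)·(0.6169) = 0.9383.

Step 5 — scale by n: T² = 6 · 0.9383 = 5.6298.

T² ≈ 5.6298


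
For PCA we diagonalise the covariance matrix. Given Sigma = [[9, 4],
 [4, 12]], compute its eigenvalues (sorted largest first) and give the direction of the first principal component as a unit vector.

Step 1 — characteristic polynomial of 2×2 Sigma:
  det(Sigma - λI) = λ² - trace · λ + det = 0.
  trace = 9 + 12 = 21, det = 9·12 - (4)² = 92.
Step 2 — discriminant:
  Δ = trace² - 4·det = 441 - 368 = 73.
Step 3 — eigenvalues:
  λ = (trace ± √Δ)/2 = (21 ± 8.544)/2,
  λ_1 = 14.772,  λ_2 = 6.228.

Step 4 — unit eigenvector for λ_1: solve (Sigma - λ_1 I)v = 0. First row:
  (9 - 14.772)·v_x + (4)·v_y = 0, i.e. (-5.772)·v_x + (4)·v_y = 0,
  so v ∝ (b, λ_1 - a) = (4, 5.772) = u.
  ||u|| = √((4)² + (5.772)²) = √(49.316) ≈ 7.0225,
  v_1 = u/||u|| ≈ (0.5696, 0.8219) (||v_1|| = 1).

λ_1 = 14.772,  λ_2 = 6.228;  v_1 ≈ (0.5696, 0.8219)


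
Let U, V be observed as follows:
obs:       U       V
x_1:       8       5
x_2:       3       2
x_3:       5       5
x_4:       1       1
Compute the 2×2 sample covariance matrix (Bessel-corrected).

Step 1 — column means:
  mean(U) = (8 + 3 + 5 + 1) / 4 = 17/4 = 4.25
  mean(V) = (5 + 2 + 5 + 1) / 4 = 13/4 = 3.25

Step 2 — sample covariance S[i,j] = (1/(n-1)) · Σ_k (x_{k,i} - mean_i) · (x_{k,j} - mean_j), with n-1 = 3.
  S[U,U] = ((3.75)·(3.75) + (-1.25)·(-1.25) + (0.75)·(0.75) + (-3.25)·(-3.25)) / 3 = 26.75/3 = 8.9167
  S[U,V] = ((3.75)·(1.75) + (-1.25)·(-1.25) + (0.75)·(1.75) + (-3.25)·(-2.25)) / 3 = 16.75/3 = 5.5833
  S[V,V] = ((1.75)·(1.75) + (-1.25)·(-1.25) + (1.75)·(1.75) + (-2.25)·(-2.25)) / 3 = 12.75/3 = 4.25

S is symmetric (S[j,i] = S[i,j]). Assembling:

S = [[8.9167, 5.5833],
 [5.5833, 4.25]]


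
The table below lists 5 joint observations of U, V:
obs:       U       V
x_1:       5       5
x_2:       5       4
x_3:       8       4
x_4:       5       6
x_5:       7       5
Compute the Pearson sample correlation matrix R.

Step 1 — column means:
  mean(U) = (5 + 5 + 8 + 5 + 7) / 5 = 30/5 = 6
  mean(V) = (5 + 4 + 4 + 6 + 5) / 5 = 24/5 = 4.8

Step 2 — sample variances and covariances s[i,j] = (1/(n-1)) · Σ_k (x_{k,i} - mean_i) · (x_{k,j} - mean_j), with n-1 = 4:
  s[U,U] = ((-1)·(-1) + (-1)·(-1) + (2)·(2) + (-1)·(-1) + (1)·(1)) / 4 = 8/4 = 2
  s[U,V] = ((-1)·(0.2) + (-1)·(-0.8) + (2)·(-0.8) + (-1)·(1.2) + (1)·(0.2)) / 4 = -2/4 = -0.5
  s[V,V] = ((0.2)·(0.2) + (-0.8)·(-0.8) + (-0.8)·(-0.8) + (1.2)·(1.2) + (0.2)·(0.2)) / 4 = 2.8/4 = 0.7
  Sample standard deviations s_i = √(s[i,i]):
  s(U) = √(2) = 1.4142
  s(V) = √(0.7) = 0.8367

Step 3 — r_{ij} = s_{ij} / (s_i · s_j):
  r[U,U] = 1 (diagonal).
  r[U,V] = -0.5 / (1.4142 · 0.8367) = -0.5 / 1.1832 = -0.4226
  r[V,V] = 1 (diagonal).

R is symmetric with unit diagonal. Assembling:

R = [[1, -0.4226],
 [-0.4226, 1]]


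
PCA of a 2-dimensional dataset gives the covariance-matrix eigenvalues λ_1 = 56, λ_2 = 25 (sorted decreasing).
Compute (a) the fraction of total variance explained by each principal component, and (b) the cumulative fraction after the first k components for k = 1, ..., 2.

Step 1 — total variance = trace(Sigma) = Σ λ_i = 56 + 25 = 81.

Step 2 — fraction explained by component i = λ_i / Σ λ:
  PC1: 56/81 = 0.6914
  PC2: 25/81 = 0.3086

Step 3 — cumulative fraction after k components = (λ_1 + ... + λ_k) / Σ λ:
  k = 1: 56/81 = 0.6914
  k = 2: (56 + 25)/81 = 81/81 = 1

Summary (fraction, with percent):

explained: PC1 0.6914 (69.14%), PC2 0.3086 (30.86%);  cumulative: 0.6914, 1


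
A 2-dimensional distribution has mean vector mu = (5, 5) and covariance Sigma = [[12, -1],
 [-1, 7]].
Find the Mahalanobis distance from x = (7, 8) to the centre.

Step 1 — centre the observation: (x - mu) = (2, 3).

Step 2 — invert Sigma. det(Sigma) = 12·7 - (-1)² = 83.
  Sigma^{-1} = (1/det) · [[d, -b], [-b, a]] = [[0.0843, 0.012],
 [0.012, 0.1446]].

Step 3 — form the quadratic (x - mu)^T · Sigma^{-1} · (x - mu):
  Sigma^{-1} · (x - mu) = (0.2048, 0.4578).
  (x - mu)^T · [Sigma^{-1} · (x - mu)] = (2)·(0.2048) + (3)·(0.4578) = 1.7831.

Step 4 — take square root: d = √(1.7831) ≈ 1.3353.

d(x, mu) = √(1.7831) ≈ 1.3353


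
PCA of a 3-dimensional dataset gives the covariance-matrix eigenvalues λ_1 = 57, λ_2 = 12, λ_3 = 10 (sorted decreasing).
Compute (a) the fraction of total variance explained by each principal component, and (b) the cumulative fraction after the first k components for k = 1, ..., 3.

Step 1 — total variance = trace(Sigma) = Σ λ_i = 57 + 12 + 10 = 79.

Step 2 — fraction explained by component i = λ_i / Σ λ:
  PC1: 57/79 = 0.7215
  PC2: 12/79 = 0.1519
  PC3: 10/79 = 0.1266

Step 3 — cumulative fraction after k components = (λ_1 + ... + λ_k) / Σ λ:
  k = 1: 57/79 = 0.7215
  k = 2: (57 + 12)/79 = 69/79 = 0.8734
  k = 3: (57 + 12 + 10)/79 = 79/79 = 1

Summary (fraction, with percent):

explained: PC1 0.7215 (72.15%), PC2 0.1519 (15.19%), PC3 0.1266 (12.66%);  cumulative: 0.7215, 0.8734, 1


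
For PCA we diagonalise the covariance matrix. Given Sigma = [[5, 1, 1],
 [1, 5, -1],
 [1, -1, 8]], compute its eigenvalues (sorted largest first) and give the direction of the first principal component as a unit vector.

Step 1 — characteristic polynomial p(λ) = det(λI - Sigma) = λ³ - tr·λ² + c_1·λ - det, where tr = trace, c_1 = sum of the principal 2×2 minors, det = det(Sigma):
  tr = 5 + 5 + 8 = 18,
  c_1 = (5·5 - (1)²) + (5·8 - (1)²) + (5·8 - (-1)²) = 24 + 39 + 39 = 102,
  det = 5·(5·8 - (-1)²) - (1)·((1)·8 - (-1)·(1)) + (1)·((1)·(-1) - 5·(1)) = 5·(39) - (1)·(9) + (1)·(-6) = 180.
  So p(λ) = λ³ - 18λ² + 102λ - 180.
Step 2 — look for an integer root (rational root theorem: any rational root is an integer divisor of 180). Testing λ = 6:
  p(6) = 216 - 648 + 612 - 180 = 0  ✓
  Dividing out (λ - 6): p(λ) = (λ - 6)(λ² - 12λ + 30).
Step 3 — remaining eigenvalues from the quadratic λ² - 12λ + 30 = 0:
  Δ = 12² - 4·30 = 144 - 120 = 24,  λ = (12 ± √24)/2 = (12 ± 4.899)/2 ≈ 8.4495 or 3.5505.
  Sorted: λ_1 = 8.4495,  λ_2 = 6,  λ_3 = 3.5505  (check: sum = 18 = tr ✓).

Step 4 — unit eigenvector for λ_1 ≈ 8.4495: v spans the null space of (Sigma - λ_1 I), whose rows are
  r_1 = (-3.4495, 1, 1),  r_2 = (1, -3.4495, -1),  r_3 = (1, -1, -0.4495).
  v is orthogonal to every row, so take v ∝ r_1 × r_2 = ((1)·(-1) - (1)·(-3.4495), (1)·(1) - (-3.4495)·(-1), (-3.4495)·(-3.4495) - (1)·(1)) ≈ (2.4495, -2.4495, 10.899).
  Let u = (2.4495, -2.4495, 10.899).
  ||u|| = √((2.4495)² + (-2.4495)² + (10.899)²) = √(130.7878) ≈ 11.4362,  v_1 = u/||u|| ≈ (0.2142, -0.2142, 0.953) (||v_1|| = 1).

λ_1 = 8.4495,  λ_2 = 6,  λ_3 = 3.5505;  v_1 ≈ (0.2142, -0.2142, 0.953)


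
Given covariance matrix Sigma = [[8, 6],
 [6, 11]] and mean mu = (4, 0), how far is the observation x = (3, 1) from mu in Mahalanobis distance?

Step 1 — centre the observation: (x - mu) = (-1, 1).

Step 2 — invert Sigma. det(Sigma) = 8·11 - (6)² = 52.
  Sigma^{-1} = (1/det) · [[d, -b], [-b, a]] = [[0.2115, -0.1154],
 [-0.1154, 0.1538]].

Step 3 — form the quadratic (x - mu)^T · Sigma^{-1} · (x - mu):
  Sigma^{-1} · (x - mu) = (-0.3269, 0.2692).
  (x - mu)^T · [Sigma^{-1} · (x - mu)] = (-1)·(-0.3269) + (1)·(0.2692) = 0.5962.

Step 4 — take square root: d = √(0.5962) ≈ 0.7721.

d(x, mu) = √(0.5962) ≈ 0.7721


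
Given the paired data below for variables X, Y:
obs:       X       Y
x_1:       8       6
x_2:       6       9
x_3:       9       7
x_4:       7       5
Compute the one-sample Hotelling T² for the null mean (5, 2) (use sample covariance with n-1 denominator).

Step 1 — sample mean vector:
  mean(X) = (8 + 6 + 9 + 7) / 4 = 30/4 = 7.5
  mean(Y) = (6 + 9 + 7 + 5) / 4 = 27/4 = 6.75
  x̄ = (7.5, 6.75),  deviation x̄ - mu_0 = (7.5, 6.75) - (5, 2) = (2.5, 4.75).

Step 2 — sample covariance matrix, S[i,j] = (1/(n-1)) · Σ_k (x_{k,i} - mean_i) · (x_{k,j} - mean_j), divisor n-1 = 3:
  S[X,X] = ((0.5)·(0.5) + (-1.5)·(-1.5) + (1.5)·(1.5) + (-0.5)·(-0.5)) / 3 = 5/3 = 1.6667
  S[X,Y] = ((0.5)·(-0.75) + (-1.5)·(2.25) + (1.5)·(0.25) + (-0.5)·(-1.75)) / 3 = -2.5/3 = -0.8333
  S[Y,Y] = ((-0.75)·(-0.75) + (2.25)·(2.25) + (0.25)·(0.25) + (-1.75)·(-1.75)) / 3 = 8.75/3 = 2.9167
  S = [[1.6667, -0.8333],
 [-0.8333, 2.9167]].

Step 3 — invert S. det(S) = 1.6667·2.9167 - (-0.8333)² = 4.1667.
  S^{-1} = (1/det) · [[d, -b], [-b, a]] = [[0.7, 0.2],
 [0.2, 0.4]].

Step 4 — quadratic form (x̄ - mu_0)^T · S^{-1} · (x̄ - mu_0):
  S^{-1} · (x̄ - mu_0) = (2.7, 2.4),
  (x̄ - mu_0)^T · [...] = (2.5)·(2.7) + (4.75)·(2.4) = 18.15.

Step 5 — scale by n: T² = 4 · 18.15 = 72.6.

T² ≈ 72.6


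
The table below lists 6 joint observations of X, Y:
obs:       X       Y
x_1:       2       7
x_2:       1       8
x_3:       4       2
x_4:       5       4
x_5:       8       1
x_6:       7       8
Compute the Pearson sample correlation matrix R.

Step 1 — column means:
  mean(X) = (2 + 1 + 4 + 5 + 8 + 7) / 6 = 27/6 = 4.5
  mean(Y) = (7 + 8 + 2 + 4 + 1 + 8) / 6 = 30/6 = 5

Step 2 — sample variances and covariances s[i,j] = (1/(n-1)) · Σ_k (x_{k,i} - mean_i) · (x_{k,j} - mean_j), with n-1 = 5:
  s[X,X] = ((-2.5)·(-2.5) + (-3.5)·(-3.5) + (-0.5)·(-0.5) + (0.5)·(0.5) + (3.5)·(3.5) + (2.5)·(2.5)) / 5 = 37.5/5 = 7.5
  s[X,Y] = ((-2.5)·(2) + (-3.5)·(3) + (-0.5)·(-3) + (0.5)·(-1) + (3.5)·(-4) + (2.5)·(3)) / 5 = -21/5 = -4.2
  s[Y,Y] = ((2)·(2) + (3)·(3) + (-3)·(-3) + (-1)·(-1) + (-4)·(-4) + (3)·(3)) / 5 = 48/5 = 9.6
  Sample standard deviations s_i = √(s[i,i]):
  s(X) = √(7.5) = 2.7386
  s(Y) = √(9.6) = 3.0984

Step 3 — r_{ij} = s_{ij} / (s_i · s_j):
  r[X,X] = 1 (diagonal).
  r[X,Y] = -4.2 / (2.7386 · 3.0984) = -4.2 / 8.4853 = -0.495
  r[Y,Y] = 1 (diagonal).

R is symmetric with unit diagonal. Assembling:

R = [[1, -0.495],
 [-0.495, 1]]


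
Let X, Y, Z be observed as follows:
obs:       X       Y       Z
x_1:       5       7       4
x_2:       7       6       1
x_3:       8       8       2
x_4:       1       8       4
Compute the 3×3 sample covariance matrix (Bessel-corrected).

Step 1 — column means:
  mean(X) = (5 + 7 + 8 + 1) / 4 = 21/4 = 5.25
  mean(Y) = (7 + 6 + 8 + 8) / 4 = 29/4 = 7.25
  mean(Z) = (4 + 1 + 2 + 4) / 4 = 11/4 = 2.75

Step 2 — sample covariance S[i,j] = (1/(n-1)) · Σ_k (x_{k,i} - mean_i) · (x_{k,j} - mean_j), with n-1 = 3.
  S[X,X] = ((-0.25)·(-0.25) + (1.75)·(1.75) + (2.75)·(2.75) + (-4.25)·(-4.25)) / 3 = 28.75/3 = 9.5833
  S[X,Y] = ((-0.25)·(-0.25) + (1.75)·(-1.25) + (2.75)·(0.75) + (-4.25)·(0.75)) / 3 = -3.25/3 = -1.0833
  S[X,Z] = ((-0.25)·(1.25) + (1.75)·(-1.75) + (2.75)·(-0.75) + (-4.25)·(1.25)) / 3 = -10.75/3 = -3.5833
  S[Y,Y] = ((-0.25)·(-0.25) + (-1.25)·(-1.25) + (0.75)·(0.75) + (0.75)·(0.75)) / 3 = 2.75/3 = 0.9167
  S[Y,Z] = ((-0.25)·(1.25) + (-1.25)·(-1.75) + (0.75)·(-0.75) + (0.75)·(1.25)) / 3 = 2.25/3 = 0.75
  S[Z,Z] = ((1.25)·(1.25) + (-1.75)·(-1.75) + (-0.75)·(-0.75) + (1.25)·(1.25)) / 3 = 6.75/3 = 2.25

S is symmetric (S[j,i] = S[i,j]). Assembling:

S = [[9.5833, -1.0833, -3.5833],
 [-1.0833, 0.9167, 0.75],
 [-3.5833, 0.75, 2.25]]


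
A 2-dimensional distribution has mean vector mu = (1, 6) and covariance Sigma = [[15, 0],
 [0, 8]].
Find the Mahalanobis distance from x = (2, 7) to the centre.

Step 1 — centre the observation: (x - mu) = (1, 1).

Step 2 — invert Sigma. det(Sigma) = 15·8 - (0)² = 120.
  Sigma^{-1} = (1/det) · [[d, -b], [-b, a]] = [[0.0667, 0],
 [0, 0.125]].

Step 3 — form the quadratic (x - mu)^T · Sigma^{-1} · (x - mu):
  Sigma^{-1} · (x - mu) = (0.0667, 0.125).
  (x - mu)^T · [Sigma^{-1} · (x - mu)] = (1)·(0.0667) + (1)·(0.125) = 0.1917.

Step 4 — take square root: d = √(0.1917) ≈ 0.4378.

d(x, mu) = √(0.1917) ≈ 0.4378


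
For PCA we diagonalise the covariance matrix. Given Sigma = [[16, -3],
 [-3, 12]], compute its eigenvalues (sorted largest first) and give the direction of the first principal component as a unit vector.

Step 1 — characteristic polynomial of 2×2 Sigma:
  det(Sigma - λI) = λ² - trace · λ + det = 0.
  trace = 16 + 12 = 28, det = 16·12 - (-3)² = 183.
Step 2 — discriminant:
  Δ = trace² - 4·det = 784 - 732 = 52.
Step 3 — eigenvalues:
  λ = (trace ± √Δ)/2 = (28 ± 7.2111)/2,
  λ_1 = 17.6056,  λ_2 = 10.3944.

Step 4 — unit eigenvector for λ_1: solve (Sigma - λ_1 I)v = 0. First row:
  (16 - 17.6056)·v_x + (-3)·v_y = 0, i.e. (-1.6056)·v_x + (-3)·v_y = 0,
  so v ∝ (b, λ_1 - a) = (-3, 1.6056); multiply by -1 so the first entry is positive: u = (3, -1.6056).
  ||u|| = √((3)² + (-1.6056)²) = √(11.5778) ≈ 3.4026,
  v_1 = u/||u|| ≈ (0.8817, -0.4719) (||v_1|| = 1).

λ_1 = 17.6056,  λ_2 = 10.3944;  v_1 ≈ (0.8817, -0.4719)


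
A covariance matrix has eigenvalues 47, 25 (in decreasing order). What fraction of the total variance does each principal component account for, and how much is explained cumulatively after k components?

Step 1 — total variance = trace(Sigma) = Σ λ_i = 47 + 25 = 72.

Step 2 — fraction explained by component i = λ_i / Σ λ:
  PC1: 47/72 = 0.6528
  PC2: 25/72 = 0.3472

Step 3 — cumulative fraction after k components = (λ_1 + ... + λ_k) / Σ λ:
  k = 1: 47/72 = 0.6528
  k = 2: (47 + 25)/72 = 72/72 = 1

Summary (fraction, with percent):

explained: PC1 0.6528 (65.28%), PC2 0.3472 (34.72%);  cumulative: 0.6528, 1


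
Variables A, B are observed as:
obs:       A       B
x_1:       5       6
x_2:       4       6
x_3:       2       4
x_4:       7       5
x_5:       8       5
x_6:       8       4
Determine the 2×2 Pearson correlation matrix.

Step 1 — column means:
  mean(A) = (5 + 4 + 2 + 7 + 8 + 8) / 6 = 34/6 = 5.6667
  mean(B) = (6 + 6 + 4 + 5 + 5 + 4) / 6 = 30/6 = 5

Step 2 — sample variances and covariances s[i,j] = (1/(n-1)) · Σ_k (x_{k,i} - mean_i) · (x_{k,j} - mean_j), with n-1 = 5:
  s[A,A] = ((-0.6667)·(-0.6667) + (-1.6667)·(-1.6667) + (-3.6667)·(-3.6667) + (1.3333)·(1.3333) + (2.3333)·(2.3333) + (2.3333)·(2.3333)) / 5 = 29.3333/5 = 5.8667
  s[A,B] = ((-0.6667)·(1) + (-1.6667)·(1) + (-3.6667)·(-1) + (1.3333)·(0) + (2.3333)·(0) + (2.3333)·(-1)) / 5 = -1/5 = -0.2
  s[B,B] = ((1)·(1) + (1)·(1) + (-1)·(-1) + (0)·(0) + (0)·(0) + (-1)·(-1)) / 5 = 4/5 = 0.8
  Sample standard deviations s_i = √(s[i,i]):
  s(A) = √(5.8667) = 2.4221
  s(B) = √(0.8) = 0.8944

Step 3 — r_{ij} = s_{ij} / (s_i · s_j):
  r[A,A] = 1 (diagonal).
  r[A,B] = -0.2 / (2.4221 · 0.8944) = -0.2 / 2.1664 = -0.0923
  r[B,B] = 1 (diagonal).

R is symmetric with unit diagonal. Assembling:

R = [[1, -0.0923],
 [-0.0923, 1]]


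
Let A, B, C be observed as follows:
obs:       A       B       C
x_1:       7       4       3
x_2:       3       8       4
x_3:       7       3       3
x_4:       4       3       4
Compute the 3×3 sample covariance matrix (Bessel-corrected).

Step 1 — column means:
  mean(A) = (7 + 3 + 7 + 4) / 4 = 21/4 = 5.25
  mean(B) = (4 + 8 + 3 + 3) / 4 = 18/4 = 4.5
  mean(C) = (3 + 4 + 3 + 4) / 4 = 14/4 = 3.5

Step 2 — sample covariance S[i,j] = (1/(n-1)) · Σ_k (x_{k,i} - mean_i) · (x_{k,j} - mean_j), with n-1 = 3.
  S[A,A] = ((1.75)·(1.75) + (-2.25)·(-2.25) + (1.75)·(1.75) + (-1.25)·(-1.25)) / 3 = 12.75/3 = 4.25
  S[A,B] = ((1.75)·(-0.5) + (-2.25)·(3.5) + (1.75)·(-1.5) + (-1.25)·(-1.5)) / 3 = -9.5/3 = -3.1667
  S[A,C] = ((1.75)·(-0.5) + (-2.25)·(0.5) + (1.75)·(-0.5) + (-1.25)·(0.5)) / 3 = -3.5/3 = -1.1667
  S[B,B] = ((-0.5)·(-0.5) + (3.5)·(3.5) + (-1.5)·(-1.5) + (-1.5)·(-1.5)) / 3 = 17/3 = 5.6667
  S[B,C] = ((-0.5)·(-0.5) + (3.5)·(0.5) + (-1.5)·(-0.5) + (-1.5)·(0.5)) / 3 = 2/3 = 0.6667
  S[C,C] = ((-0.5)·(-0.5) + (0.5)·(0.5) + (-0.5)·(-0.5) + (0.5)·(0.5)) / 3 = 1/3 = 0.3333

S is symmetric (S[j,i] = S[i,j]). Assembling:

S = [[4.25, -3.1667, -1.1667],
 [-3.1667, 5.6667, 0.6667],
 [-1.1667, 0.6667, 0.3333]]


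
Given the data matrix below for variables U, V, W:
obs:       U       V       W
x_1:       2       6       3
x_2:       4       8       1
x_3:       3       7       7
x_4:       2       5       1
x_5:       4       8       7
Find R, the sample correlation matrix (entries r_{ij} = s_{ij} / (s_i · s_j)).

Step 1 — column means:
  mean(U) = (2 + 4 + 3 + 2 + 4) / 5 = 15/5 = 3
  mean(V) = (6 + 8 + 7 + 5 + 8) / 5 = 34/5 = 6.8
  mean(W) = (3 + 1 + 7 + 1 + 7) / 5 = 19/5 = 3.8

Step 2 — sample variances and covariances s[i,j] = (1/(n-1)) · Σ_k (x_{k,i} - mean_i) · (x_{k,j} - mean_j), with n-1 = 4:
  s[U,U] = ((-1)·(-1) + (1)·(1) + (0)·(0) + (-1)·(-1) + (1)·(1)) / 4 = 4/4 = 1
  s[U,V] = ((-1)·(-0.8) + (1)·(1.2) + (0)·(0.2) + (-1)·(-1.8) + (1)·(1.2)) / 4 = 5/4 = 1.25
  s[U,W] = ((-1)·(-0.8) + (1)·(-2.8) + (0)·(3.2) + (-1)·(-2.8) + (1)·(3.2)) / 4 = 4/4 = 1
  s[V,V] = ((-0.8)·(-0.8) + (1.2)·(1.2) + (0.2)·(0.2) + (-1.8)·(-1.8) + (1.2)·(1.2)) / 4 = 6.8/4 = 1.7
  s[V,W] = ((-0.8)·(-0.8) + (1.2)·(-2.8) + (0.2)·(3.2) + (-1.8)·(-2.8) + (1.2)·(3.2)) / 4 = 6.8/4 = 1.7
  s[W,W] = ((-0.8)·(-0.8) + (-2.8)·(-2.8) + (3.2)·(3.2) + (-2.8)·(-2.8) + (3.2)·(3.2)) / 4 = 36.8/4 = 9.2
  Sample standard deviations s_i = √(s[i,i]):
  s(U) = √(1) = 1
  s(V) = √(1.7) = 1.3038
  s(W) = √(9.2) = 3.0332

Step 3 — r_{ij} = s_{ij} / (s_i · s_j):
  r[U,U] = 1 (diagonal).
  r[U,V] = 1.25 / (1 · 1.3038) = 1.25 / 1.3038 = 0.9587
  r[U,W] = 1 / (1 · 3.0332) = 1 / 3.0332 = 0.3297
  r[V,V] = 1 (diagonal).
  r[V,W] = 1.7 / (1.3038 · 3.0332) = 1.7 / 3.9547 = 0.4299
  r[W,W] = 1 (diagonal).

R is symmetric with unit diagonal. Assembling:

R = [[1, 0.9587, 0.3297],
 [0.9587, 1, 0.4299],
 [0.3297, 0.4299, 1]]


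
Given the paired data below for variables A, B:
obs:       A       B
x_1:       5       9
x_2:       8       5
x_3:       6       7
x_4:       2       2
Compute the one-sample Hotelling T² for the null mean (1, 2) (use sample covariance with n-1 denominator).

Step 1 — sample mean vector:
  mean(A) = (5 + 8 + 6 + 2) / 4 = 21/4 = 5.25
  mean(B) = (9 + 5 + 7 + 2) / 4 = 23/4 = 5.75
  x̄ = (5.25, 5.75),  deviation x̄ - mu_0 = (5.25, 5.75) - (1, 2) = (4.25, 3.75).

Step 2 — sample covariance matrix, S[i,j] = (1/(n-1)) · Σ_k (x_{k,i} - mean_i) · (x_{k,j} - mean_j), divisor n-1 = 3:
  S[A,A] = ((-0.25)·(-0.25) + (2.75)·(2.75) + (0.75)·(0.75) + (-3.25)·(-3.25)) / 3 = 18.75/3 = 6.25
  S[A,B] = ((-0.25)·(3.25) + (2.75)·(-0.75) + (0.75)·(1.25) + (-3.25)·(-3.75)) / 3 = 10.25/3 = 3.4167
  S[B,B] = ((3.25)·(3.25) + (-0.75)·(-0.75) + (1.25)·(1.25) + (-3.75)·(-3.75)) / 3 = 26.75/3 = 8.9167
  S = [[6.25, 3.4167],
 [3.4167, 8.9167]].

Step 3 — invert S. det(S) = 6.25·8.9167 - (3.4167)² = 44.0556.
  S^{-1} = (1/det) · [[d, -b], [-b, a]] = [[0.2024, -0.0776],
 [-0.0776, 0.1419]].

Step 4 — quadratic form (x̄ - mu_0)^T · S^{-1} · (x̄ - mu_0):
  S^{-1} · (x̄ - mu_0) = (0.5694, 0.2024),
  (x̄ - mu_0)^T · [...] = (4.25)·(0.5694) + (3.75)·(0.2024) = 3.1788.

Step 5 — scale by n: T² = 4 · 3.1788 = 12.715.

T² ≈ 12.715


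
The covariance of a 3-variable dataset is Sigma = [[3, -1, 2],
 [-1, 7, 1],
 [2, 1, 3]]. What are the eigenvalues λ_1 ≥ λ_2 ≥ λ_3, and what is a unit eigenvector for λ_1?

Step 1 — characteristic polynomial p(λ) = det(λI - Sigma) = λ³ - tr·λ² + c_1·λ - det, where tr = trace, c_1 = sum of the principal 2×2 minors, det = det(Sigma):
  tr = 3 + 7 + 3 = 13,
  c_1 = (3·7 - (-1)²) + (3·3 - (2)²) + (7·3 - (1)²) = 20 + 5 + 20 = 45,
  det = 3·(7·3 - (1)²) - (-1)·((-1)·3 - (1)·(2)) + (2)·((-1)·(1) - 7·(2)) = 3·(20) - (-1)·(-5) + (2)·(-15) = 25.
  So p(λ) = λ³ - 13λ² + 45λ - 25.
Step 2 — look for an integer root (rational root theorem: any rational root is an integer divisor of 25). Testing λ = 5:
  p(5) = 125 - 325 + 225 - 25 = 0  ✓
  Dividing out (λ - 5): p(λ) = (λ - 5)(λ² - 8λ + 5).
Step 3 — remaining eigenvalues from the quadratic λ² - 8λ + 5 = 0:
  Δ = 8² - 4·5 = 64 - 20 = 44,  λ = (8 ± √44)/2 = (8 ± 6.6332)/2 ≈ 7.3166 or 0.6834.
  Sorted: λ_1 = 7.3166,  λ_2 = 5,  λ_3 = 0.6834  (check: sum = 13 = tr ✓).

Step 4 — unit eigenvector for λ_1 ≈ 7.3166: v spans the null space of (Sigma - λ_1 I), whose rows are
  r_1 = (-4.3166, -1, 2),  r_2 = (-1, -0.3166, 1),  r_3 = (2, 1, -4.3166).
  v is orthogonal to every row, so take v ∝ r_1 × r_2 = ((-1)·(1) - (2)·(-0.3166), (2)·(-1) - (-4.3166)·(1), (-4.3166)·(-0.3166) - (-1)·(-1)) ≈ (-0.3668, 2.3166, 0.3668).
  Rescale (multiply by -1 so the first nonzero entry is positive): u = (0.3668, -2.3166, -0.3668).
  ||u|| = √((0.3668)² + (-2.3166)² + (-0.3668)²) = √(5.6358) ≈ 2.374,  v_1 = u/||u|| ≈ (0.1545, -0.9758, -0.1545) (||v_1|| = 1).

λ_1 = 7.3166,  λ_2 = 5,  λ_3 = 0.6834;  v_1 ≈ (0.1545, -0.9758, -0.1545)


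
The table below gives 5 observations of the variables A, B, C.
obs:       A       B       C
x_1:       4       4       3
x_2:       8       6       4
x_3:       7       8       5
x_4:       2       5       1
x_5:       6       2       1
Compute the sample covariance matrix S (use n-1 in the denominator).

Step 1 — column means:
  mean(A) = (4 + 8 + 7 + 2 + 6) / 5 = 27/5 = 5.4
  mean(B) = (4 + 6 + 8 + 5 + 2) / 5 = 25/5 = 5
  mean(C) = (3 + 4 + 5 + 1 + 1) / 5 = 14/5 = 2.8

Step 2 — sample covariance S[i,j] = (1/(n-1)) · Σ_k (x_{k,i} - mean_i) · (x_{k,j} - mean_j), with n-1 = 4.
  S[A,A] = ((-1.4)·(-1.4) + (2.6)·(2.6) + (1.6)·(1.6) + (-3.4)·(-3.4) + (0.6)·(0.6)) / 4 = 23.2/4 = 5.8
  S[A,B] = ((-1.4)·(-1) + (2.6)·(1) + (1.6)·(3) + (-3.4)·(0) + (0.6)·(-3)) / 4 = 7/4 = 1.75
  S[A,C] = ((-1.4)·(0.2) + (2.6)·(1.2) + (1.6)·(2.2) + (-3.4)·(-1.8) + (0.6)·(-1.8)) / 4 = 11.4/4 = 2.85
  S[B,B] = ((-1)·(-1) + (1)·(1) + (3)·(3) + (0)·(0) + (-3)·(-3)) / 4 = 20/4 = 5
  S[B,C] = ((-1)·(0.2) + (1)·(1.2) + (3)·(2.2) + (0)·(-1.8) + (-3)·(-1.8)) / 4 = 13/4 = 3.25
  S[C,C] = ((0.2)·(0.2) + (1.2)·(1.2) + (2.2)·(2.2) + (-1.8)·(-1.8) + (-1.8)·(-1.8)) / 4 = 12.8/4 = 3.2

S is symmetric (S[j,i] = S[i,j]). Assembling:

S = [[5.8, 1.75, 2.85],
 [1.75, 5, 3.25],
 [2.85, 3.25, 3.2]]


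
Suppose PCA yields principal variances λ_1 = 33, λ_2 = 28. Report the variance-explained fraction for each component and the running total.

Step 1 — total variance = trace(Sigma) = Σ λ_i = 33 + 28 = 61.

Step 2 — fraction explained by component i = λ_i / Σ λ:
  PC1: 33/61 = 0.541
  PC2: 28/61 = 0.459

Step 3 — cumulative fraction after k components = (λ_1 + ... + λ_k) / Σ λ:
  k = 1: 33/61 = 0.541
  k = 2: (33 + 28)/61 = 61/61 = 1

Summary (fraction, with percent):

explained: PC1 0.541 (54.1%), PC2 0.459 (45.9%);  cumulative: 0.541, 1


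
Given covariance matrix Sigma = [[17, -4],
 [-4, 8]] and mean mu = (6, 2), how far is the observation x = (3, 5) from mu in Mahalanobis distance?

Step 1 — centre the observation: (x - mu) = (-3, 3).

Step 2 — invert Sigma. det(Sigma) = 17·8 - (-4)² = 120.
  Sigma^{-1} = (1/det) · [[d, -b], [-b, a]] = [[0.0667, 0.0333],
 [0.0333, 0.1417]].

Step 3 — form the quadratic (x - mu)^T · Sigma^{-1} · (x - mu):
  Sigma^{-1} · (x - mu) = (-0.1, 0.325).
  (x - mu)^T · [Sigma^{-1} · (x - mu)] = (-3)·(-0.1) + (3)·(0.325) = 1.275.

Step 4 — take square root: d = √(1.275) ≈ 1.1292.

d(x, mu) = √(1.275) ≈ 1.1292


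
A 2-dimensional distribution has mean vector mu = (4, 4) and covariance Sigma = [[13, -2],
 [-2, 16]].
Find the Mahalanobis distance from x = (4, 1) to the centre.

Step 1 — centre the observation: (x - mu) = (0, -3).

Step 2 — invert Sigma. det(Sigma) = 13·16 - (-2)² = 204.
  Sigma^{-1} = (1/det) · [[d, -b], [-b, a]] = [[0.0784, 0.0098],
 [0.0098, 0.0637]].

Step 3 — form the quadratic (x - mu)^T · Sigma^{-1} · (x - mu):
  Sigma^{-1} · (x - mu) = (-0.0294, -0.1912).
  (x - mu)^T · [Sigma^{-1} · (x - mu)] = (0)·(-0.0294) + (-3)·(-0.1912) = 0.5735.

Step 4 — take square root: d = √(0.5735) ≈ 0.7573.

d(x, mu) = √(0.5735) ≈ 0.7573


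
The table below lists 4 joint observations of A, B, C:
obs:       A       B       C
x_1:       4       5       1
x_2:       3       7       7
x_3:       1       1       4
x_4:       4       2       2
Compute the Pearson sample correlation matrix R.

Step 1 — column means:
  mean(A) = (4 + 3 + 1 + 4) / 4 = 12/4 = 3
  mean(B) = (5 + 7 + 1 + 2) / 4 = 15/4 = 3.75
  mean(C) = (1 + 7 + 4 + 2) / 4 = 14/4 = 3.5

Step 2 — sample variances and covariances s[i,j] = (1/(n-1)) · Σ_k (x_{k,i} - mean_i) · (x_{k,j} - mean_j), with n-1 = 3:
  s[A,A] = ((1)·(1) + (0)·(0) + (-2)·(-2) + (1)·(1)) / 3 = 6/3 = 2
  s[A,B] = ((1)·(1.25) + (0)·(3.25) + (-2)·(-2.75) + (1)·(-1.75)) / 3 = 5/3 = 1.6667
  s[A,C] = ((1)·(-2.5) + (0)·(3.5) + (-2)·(0.5) + (1)·(-1.5)) / 3 = -5/3 = -1.6667
  s[B,B] = ((1.25)·(1.25) + (3.25)·(3.25) + (-2.75)·(-2.75) + (-1.75)·(-1.75)) / 3 = 22.75/3 = 7.5833
  s[B,C] = ((1.25)·(-2.5) + (3.25)·(3.5) + (-2.75)·(0.5) + (-1.75)·(-1.5)) / 3 = 9.5/3 = 3.1667
  s[C,C] = ((-2.5)·(-2.5) + (3.5)·(3.5) + (0.5)·(0.5) + (-1.5)·(-1.5)) / 3 = 21/3 = 7
  Sample standard deviations s_i = √(s[i,i]):
  s(A) = √(2) = 1.4142
  s(B) = √(7.5833) = 2.7538
  s(C) = √(7) = 2.6458

Step 3 — r_{ij} = s_{ij} / (s_i · s_j):
  r[A,A] = 1 (diagonal).
  r[A,B] = 1.6667 / (1.4142 · 2.7538) = 1.6667 / 3.8944 = 0.428
  r[A,C] = -1.6667 / (1.4142 · 2.6458) = -1.6667 / 3.7417 = -0.4454
  r[B,B] = 1 (diagonal).
  r[B,C] = 3.1667 / (2.7538 · 2.6458) = 3.1667 / 7.2858 = 0.4346
  r[C,C] = 1 (diagonal).

R is symmetric with unit diagonal. Assembling:

R = [[1, 0.428, -0.4454],
 [0.428, 1, 0.4346],
 [-0.4454, 0.4346, 1]]


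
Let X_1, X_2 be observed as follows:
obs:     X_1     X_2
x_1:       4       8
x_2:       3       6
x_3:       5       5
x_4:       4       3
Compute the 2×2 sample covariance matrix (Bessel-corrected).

Step 1 — column means:
  mean(X_1) = (4 + 3 + 5 + 4) / 4 = 16/4 = 4
  mean(X_2) = (8 + 6 + 5 + 3) / 4 = 22/4 = 5.5

Step 2 — sample covariance S[i,j] = (1/(n-1)) · Σ_k (x_{k,i} - mean_i) · (x_{k,j} - mean_j), with n-1 = 3.
  S[X_1,X_1] = ((0)·(0) + (-1)·(-1) + (1)·(1) + (0)·(0)) / 3 = 2/3 = 0.6667
  S[X_1,X_2] = ((0)·(2.5) + (-1)·(0.5) + (1)·(-0.5) + (0)·(-2.5)) / 3 = -1/3 = -0.3333
  S[X_2,X_2] = ((2.5)·(2.5) + (0.5)·(0.5) + (-0.5)·(-0.5) + (-2.5)·(-2.5)) / 3 = 13/3 = 4.3333

S is symmetric (S[j,i] = S[i,j]). Assembling:

S = [[0.6667, -0.3333],
 [-0.3333, 4.3333]]


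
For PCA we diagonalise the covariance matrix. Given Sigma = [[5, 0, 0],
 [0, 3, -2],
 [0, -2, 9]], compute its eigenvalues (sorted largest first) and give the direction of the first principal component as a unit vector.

Step 1 — characteristic polynomial p(λ) = det(λI - Sigma) = λ³ - tr·λ² + c_1·λ - det, where tr = trace, c_1 = sum of the principal 2×2 minors, det = det(Sigma):
  tr = 5 + 3 + 9 = 17,
  c_1 = (5·3 - (0)²) + (5·9 - (0)²) + (3·9 - (-2)²) = 15 + 45 + 23 = 83,
  det = 5·(3·9 - (-2)²) - (0)·((0)·9 - (-2)·(0)) + (0)·((0)·(-2) - 3·(0)) = 5·(23) - (0)·(0) + (0)·(0) = 115.
  So p(λ) = λ³ - 17λ² + 83λ - 115.
Step 2 — look for an integer root (rational root theorem: any rational root is an integer divisor of 115). Testing λ = 5:
  p(5) = 125 - 425 + 415 - 115 = 0  ✓
  Dividing out (λ - 5): p(λ) = (λ - 5)(λ² - 12λ + 23).
Step 3 — remaining eigenvalues from the quadratic λ² - 12λ + 23 = 0:
  Δ = 12² - 4·23 = 144 - 92 = 52,  λ = (12 ± √52)/2 = (12 ± 7.2111)/2 ≈ 9.6056 or 2.3944.
  Sorted: λ_1 = 9.6056,  λ_2 = 5,  λ_3 = 2.3944  (check: sum = 17 = tr ✓).

Step 4 — unit eigenvector for λ_1 ≈ 9.6056: v spans the null space of (Sigma - λ_1 I), whose rows are
  r_1 = (-4.6056, 0, 0),  r_2 = (0, -6.6056, -2),  r_3 = (0, -2, -0.6056).
  v is orthogonal to every row, so take v ∝ r_1 × r_2 = ((0)·(-2) - (0)·(-6.6056), (0)·(0) - (-4.6056)·(-2), (-4.6056)·(-6.6056) - (0)·(0)) ≈ (0, -9.2111, 30.4222).
  Rescale (multiply by -1 so the first nonzero entry is positive): u = (0, 9.2111, -30.4222).
  ||u|| = √((0)² + (9.2111)² + (-30.4222)²) = √(1010.355) ≈ 31.7861,  v_1 = u/||u|| ≈ (0, 0.2898, -0.9571) (||v_1|| = 1).

λ_1 = 9.6056,  λ_2 = 5,  λ_3 = 2.3944;  v_1 ≈ (0, 0.2898, -0.9571)


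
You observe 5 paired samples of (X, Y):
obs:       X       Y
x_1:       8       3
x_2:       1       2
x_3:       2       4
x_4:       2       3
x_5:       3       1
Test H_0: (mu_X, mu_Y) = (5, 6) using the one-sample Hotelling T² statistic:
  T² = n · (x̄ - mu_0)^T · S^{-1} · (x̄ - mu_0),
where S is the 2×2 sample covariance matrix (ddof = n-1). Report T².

Step 1 — sample mean vector:
  mean(X) = (8 + 1 + 2 + 2 + 3) / 5 = 16/5 = 3.2
  mean(Y) = (3 + 2 + 4 + 3 + 1) / 5 = 13/5 = 2.6
  x̄ = (3.2, 2.6),  deviation x̄ - mu_0 = (3.2, 2.6) - (5, 6) = (-1.8, -3.4).

Step 2 — sample covariance matrix, S[i,j] = (1/(n-1)) · Σ_k (x_{k,i} - mean_i) · (x_{k,j} - mean_j), divisor n-1 = 4:
  S[X,X] = ((4.8)·(4.8) + (-2.2)·(-2.2) + (-1.2)·(-1.2) + (-1.2)·(-1.2) + (-0.2)·(-0.2)) / 4 = 30.8/4 = 7.7
  S[X,Y] = ((4.8)·(0.4) + (-2.2)·(-0.6) + (-1.2)·(1.4) + (-1.2)·(0.4) + (-0.2)·(-1.6)) / 4 = 1.4/4 = 0.35
  S[Y,Y] = ((0.4)·(0.4) + (-0.6)·(-0.6) + (1.4)·(1.4) + (0.4)·(0.4) + (-1.6)·(-1.6)) / 4 = 5.2/4 = 1.3
  S = [[7.7, 0.35],
 [0.35, 1.3]].

Step 3 — invert S. det(S) = 7.7·1.3 - (0.35)² = 9.8875.
  S^{-1} = (1/det) · [[d, -b], [-b, a]] = [[0.1315, -0.0354],
 [-0.0354, 0.7788]].

Step 4 — quadratic form (x̄ - mu_0)^T · S^{-1} · (x̄ - mu_0):
  S^{-1} · (x̄ - mu_0) = (-0.1163, -2.5841),
  (x̄ - mu_0)^T · [...] = (-1.8)·(-0.1163) + (-3.4)·(-2.5841) = 8.9952.

Step 5 — scale by n: T² = 5 · 8.9952 = 44.976.

T² ≈ 44.976
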